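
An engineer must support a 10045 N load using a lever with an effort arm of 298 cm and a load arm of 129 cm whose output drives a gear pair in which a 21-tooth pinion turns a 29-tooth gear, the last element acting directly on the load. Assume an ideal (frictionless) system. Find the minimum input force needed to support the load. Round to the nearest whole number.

3149 N

Lever MA = effort arm / load arm = 298/129 = 2.3101.
Gear pair MA = 29/21 = 1.381.
Combined ideal MA = 2.3101 × 1.381 = 3.1901.
Effort = load / MA = 10045 / 3.1901 = 3148.8 N.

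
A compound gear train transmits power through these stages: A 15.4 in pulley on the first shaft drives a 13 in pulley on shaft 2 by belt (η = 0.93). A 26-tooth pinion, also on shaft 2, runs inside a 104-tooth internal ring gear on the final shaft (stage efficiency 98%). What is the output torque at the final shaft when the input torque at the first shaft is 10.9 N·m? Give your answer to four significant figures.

belt 13/15.4 = 0.84416 → τ = 10.9·0.84416·0.93 = 8.5572 N·m
internal gear 104/26 = 4 → τ = 8.5572·4·0.98 = 33.544 N·m

33.54 N·m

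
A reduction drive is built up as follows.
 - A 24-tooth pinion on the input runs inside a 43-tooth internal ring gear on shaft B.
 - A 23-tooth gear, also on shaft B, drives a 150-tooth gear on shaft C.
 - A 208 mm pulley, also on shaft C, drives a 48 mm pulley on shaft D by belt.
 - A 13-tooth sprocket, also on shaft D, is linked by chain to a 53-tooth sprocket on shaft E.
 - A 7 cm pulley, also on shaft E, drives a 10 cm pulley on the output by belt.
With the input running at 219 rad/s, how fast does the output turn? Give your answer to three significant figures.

13.9 rad/s

the input → shaft B (internal gear, 43/24): 219 ÷ 1.7917 = 122.23 rad/s
shaft B → shaft C (gear mesh, 150/23): 122.23 ÷ 6.5217 = 18.742 rad/s
shaft C → shaft D (belt, 48/208): 18.742 ÷ 0.23077 = 81.217 rad/s
shaft D → shaft E (chain, 53/13): 81.217 ÷ 4.0769 = 19.921 rad/s
shaft E → the output (belt, 10/7): 19.921 ÷ 1.4286 = 13.945 rad/s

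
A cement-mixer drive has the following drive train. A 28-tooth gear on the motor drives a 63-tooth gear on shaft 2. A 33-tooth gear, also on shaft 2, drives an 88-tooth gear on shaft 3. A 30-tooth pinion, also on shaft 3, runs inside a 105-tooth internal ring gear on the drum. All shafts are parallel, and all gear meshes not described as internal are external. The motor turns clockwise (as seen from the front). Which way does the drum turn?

clockwise

the motor → shaft 2: external mesh, 1 reversal → CCW.
shaft 2 → shaft 3: external mesh, 1 reversal → CW.
shaft 3 → the drum: internal mesh, same direction → CW.
2 reversals in total — an even number — so the drum turns the same way as the motor.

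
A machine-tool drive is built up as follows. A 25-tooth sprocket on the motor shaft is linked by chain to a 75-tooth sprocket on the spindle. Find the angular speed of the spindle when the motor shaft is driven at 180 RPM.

60 RPM

chain 75/25 = 3 → 180/3 = 60 RPM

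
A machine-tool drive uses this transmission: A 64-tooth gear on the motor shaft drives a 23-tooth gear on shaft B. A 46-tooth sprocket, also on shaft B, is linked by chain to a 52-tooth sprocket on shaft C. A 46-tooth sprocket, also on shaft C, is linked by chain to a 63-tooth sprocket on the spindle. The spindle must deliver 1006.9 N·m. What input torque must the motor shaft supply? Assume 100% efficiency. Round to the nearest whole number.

Overall ratio R = 0.35938 × 1.1304 × 1.3696 = 0.55639.
Input torque = output torque / R = 1006.9 / 0.55639 = 1809.7 N·m.

1810 N·m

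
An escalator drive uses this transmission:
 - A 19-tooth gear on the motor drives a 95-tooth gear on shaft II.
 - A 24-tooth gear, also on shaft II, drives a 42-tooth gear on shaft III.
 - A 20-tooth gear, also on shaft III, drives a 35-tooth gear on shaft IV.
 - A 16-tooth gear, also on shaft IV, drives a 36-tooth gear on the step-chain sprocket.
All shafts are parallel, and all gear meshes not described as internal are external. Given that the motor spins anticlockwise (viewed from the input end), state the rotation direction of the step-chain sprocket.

anticlockwise

the motor → shaft II: external mesh, 1 reversal → CW.
shaft II → shaft III: external mesh, 1 reversal → CCW.
shaft III → shaft IV: external mesh, 1 reversal → CW.
shaft IV → the step-chain sprocket: external mesh, 1 reversal → CCW.
4 reversals in total — an even number — so the step-chain sprocket turns the same way as the motor.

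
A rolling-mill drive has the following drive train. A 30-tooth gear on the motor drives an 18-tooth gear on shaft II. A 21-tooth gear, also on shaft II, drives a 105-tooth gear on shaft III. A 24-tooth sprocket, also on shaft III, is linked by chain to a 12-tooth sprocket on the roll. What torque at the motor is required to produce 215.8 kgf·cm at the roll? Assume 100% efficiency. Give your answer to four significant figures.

143.9 kgf·cm

Overall ratio R = 0.6 × 5 × 0.5 = 1.5.
Input torque = output torque / R = 215.8 / 1.5 = 143.87 kgf·cm.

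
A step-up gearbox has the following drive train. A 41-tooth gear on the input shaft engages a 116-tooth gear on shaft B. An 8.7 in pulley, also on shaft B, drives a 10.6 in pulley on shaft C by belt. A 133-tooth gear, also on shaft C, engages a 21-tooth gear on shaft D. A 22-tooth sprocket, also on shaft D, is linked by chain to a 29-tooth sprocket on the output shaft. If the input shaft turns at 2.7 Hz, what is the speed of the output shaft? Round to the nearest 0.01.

3.76 Hz

gear mesh 116/41 = 2.8293 → 2.7/2.8293 = 0.95431 Hz
belt 10.6/8.7 = 1.2184 → 0.95431/1.2184 = 0.78325 Hz
gear mesh 21/133 = 0.15789 → 0.78325/0.15789 = 4.9606 Hz
chain 29/22 = 1.3182 → 4.9606/1.3182 = 3.7632 Hz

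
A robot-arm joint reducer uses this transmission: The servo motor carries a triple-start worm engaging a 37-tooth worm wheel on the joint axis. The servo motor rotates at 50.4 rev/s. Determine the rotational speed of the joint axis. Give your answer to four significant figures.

worm 37/3 = 12.333 → 50.4/12.333 = 4.0865 rev/s

4.086 rev/s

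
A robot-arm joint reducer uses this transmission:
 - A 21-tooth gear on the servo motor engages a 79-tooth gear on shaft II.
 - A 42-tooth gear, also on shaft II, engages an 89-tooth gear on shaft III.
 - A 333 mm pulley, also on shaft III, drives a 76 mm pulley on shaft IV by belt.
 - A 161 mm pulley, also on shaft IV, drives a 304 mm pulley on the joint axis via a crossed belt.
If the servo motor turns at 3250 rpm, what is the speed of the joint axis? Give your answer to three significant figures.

946 rpm

gear mesh 79/21 = 3.7619 → 3250/3.7619 = 863.92 rpm
gear mesh 89/42 = 2.119 → 863.92/2.119 = 407.69 rpm
belt 76/333 = 0.22823 → 407.69/0.22823 = 1786.3 rpm
belt 304/161 = 1.8882 → 1786.3/1.8882 = 946.06 rpm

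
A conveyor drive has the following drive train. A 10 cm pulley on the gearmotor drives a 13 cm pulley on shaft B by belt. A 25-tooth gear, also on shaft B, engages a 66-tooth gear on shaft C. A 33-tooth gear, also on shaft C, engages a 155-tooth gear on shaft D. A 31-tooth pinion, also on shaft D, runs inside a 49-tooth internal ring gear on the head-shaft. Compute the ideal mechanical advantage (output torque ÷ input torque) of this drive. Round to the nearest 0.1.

Each stage contributes driven/driver: belt 13/10 = 1.3, gear mesh 66/25 = 2.64, gear mesh 155/33 = 4.697, internal gear 49/31 = 1.5806.
Overall: 1.3 × 2.64 × 4.697 × 1.5806 = 25.48.

25.5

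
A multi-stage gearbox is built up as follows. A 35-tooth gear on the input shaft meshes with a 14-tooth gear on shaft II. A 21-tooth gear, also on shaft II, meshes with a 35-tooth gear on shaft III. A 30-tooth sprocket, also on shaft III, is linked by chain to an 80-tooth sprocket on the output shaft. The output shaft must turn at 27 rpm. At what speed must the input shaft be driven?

Overall ratio R = 0.4 × 1.6667 × 2.6667 = 1.7778.
Required input speed = output speed × R = 27 × 1.7778 = 48 rpm.

48 rpm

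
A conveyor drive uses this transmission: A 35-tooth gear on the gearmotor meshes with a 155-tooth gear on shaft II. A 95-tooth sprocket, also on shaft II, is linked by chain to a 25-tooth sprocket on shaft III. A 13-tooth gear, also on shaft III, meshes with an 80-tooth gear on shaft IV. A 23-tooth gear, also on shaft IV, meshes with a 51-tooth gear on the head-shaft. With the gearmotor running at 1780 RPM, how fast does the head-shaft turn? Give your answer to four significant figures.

the gearmotor → shaft II (gear mesh, 155/35): 1780 ÷ 4.4286 = 401.94 RPM
shaft II → shaft III (chain, 25/95): 401.94 ÷ 0.26316 = 1527.4 RPM
shaft III → shaft IV (gear mesh, 80/13): 1527.4 ÷ 6.1538 = 248.2 RPM
shaft IV → the head-shaft (gear mesh, 51/23): 248.2 ÷ 2.2174 = 111.93 RPM

111.9 RPM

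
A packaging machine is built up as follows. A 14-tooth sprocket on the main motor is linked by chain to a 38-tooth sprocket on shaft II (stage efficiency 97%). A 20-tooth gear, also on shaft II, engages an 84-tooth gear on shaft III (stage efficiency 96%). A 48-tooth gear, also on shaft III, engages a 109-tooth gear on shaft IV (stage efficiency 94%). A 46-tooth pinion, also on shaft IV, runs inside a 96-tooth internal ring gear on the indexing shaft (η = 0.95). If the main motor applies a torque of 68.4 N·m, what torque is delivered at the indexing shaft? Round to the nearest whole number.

After the chain (38/14): 68.4 × 2.7143 × 0.97 = 180.09 N·m
After the gear mesh (84/20): 180.09 × 4.2 × 0.96 = 726.11 N·m
After the gear mesh (109/48): 726.11 × 2.2708 × 0.94 = 1549.9 N·m
After the internal gear (96/46): 1549.9 × 2.087 × 0.95 = 3072.9 N·m

3073 N·m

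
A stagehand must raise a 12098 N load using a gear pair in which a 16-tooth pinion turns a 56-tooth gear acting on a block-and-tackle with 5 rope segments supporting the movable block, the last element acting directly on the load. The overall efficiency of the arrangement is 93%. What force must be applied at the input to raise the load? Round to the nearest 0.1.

Gear pair MA = 56/16 = 3.5.
Block-and-tackle MA = number of supporting rope parts = 5.
Combined ideal MA = 3.5 × 5 = 17.5.
Actual MA = 17.5 × 0.93 = 16.275.
Effort = load / actual MA = 12098 / 16.275 = 743.35 N.

743.3 N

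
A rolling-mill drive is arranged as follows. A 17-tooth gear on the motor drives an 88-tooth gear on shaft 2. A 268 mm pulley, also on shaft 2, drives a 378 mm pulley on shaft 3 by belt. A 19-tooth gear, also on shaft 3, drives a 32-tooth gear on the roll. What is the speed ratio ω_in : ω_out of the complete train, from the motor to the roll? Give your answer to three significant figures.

12.3

Each stage contributes driven/driver: gear mesh 88/17 = 5.1765, belt 378/268 = 1.4104, gear mesh 32/19 = 1.6842.
Overall: 5.1765 × 1.4104 × 1.6842 = 12.297.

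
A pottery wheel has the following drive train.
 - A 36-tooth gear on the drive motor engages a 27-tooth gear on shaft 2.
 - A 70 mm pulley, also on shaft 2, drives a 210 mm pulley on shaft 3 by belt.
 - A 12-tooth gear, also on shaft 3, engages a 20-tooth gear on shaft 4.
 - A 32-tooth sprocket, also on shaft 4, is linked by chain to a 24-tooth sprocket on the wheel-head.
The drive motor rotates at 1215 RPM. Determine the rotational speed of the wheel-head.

the drive motor → shaft 2 (gear mesh, 27/36): 1215 ÷ 0.75 = 1620 RPM
shaft 2 → shaft 3 (belt, 210/70): 1620 ÷ 3 = 540 RPM
shaft 3 → shaft 4 (gear mesh, 20/12): 540 ÷ 1.6667 = 324 RPM
shaft 4 → the wheel-head (chain, 24/32): 324 ÷ 0.75 = 432 RPM

432 RPM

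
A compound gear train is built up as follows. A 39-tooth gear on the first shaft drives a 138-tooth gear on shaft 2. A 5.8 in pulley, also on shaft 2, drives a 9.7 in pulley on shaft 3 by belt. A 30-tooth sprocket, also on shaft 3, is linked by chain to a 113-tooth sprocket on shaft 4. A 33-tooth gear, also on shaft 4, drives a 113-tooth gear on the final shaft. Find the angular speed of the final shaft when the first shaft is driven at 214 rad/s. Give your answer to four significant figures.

2.804 rad/s

the first shaft → shaft 2 (gear mesh, 138/39): 214 ÷ 3.5385 = 60.478 rad/s
shaft 2 → shaft 3 (belt, 9.7/5.8): 60.478 ÷ 1.6724 = 36.162 rad/s
shaft 3 → shaft 4 (chain, 113/30): 36.162 ÷ 3.7667 = 9.6006 rad/s
shaft 4 → the final shaft (gear mesh, 113/33): 9.6006 ÷ 3.4242 = 2.8037 rad/s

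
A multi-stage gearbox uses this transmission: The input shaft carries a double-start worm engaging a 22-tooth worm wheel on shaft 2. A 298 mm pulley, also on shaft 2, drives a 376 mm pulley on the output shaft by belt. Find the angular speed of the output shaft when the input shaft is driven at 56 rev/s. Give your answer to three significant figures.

4.03 rev/s

worm 22/2 = 11 → 56/11 = 5.0909 rev/s
belt 376/298 = 1.2617 → 5.0909/1.2617 = 4.0348 rev/s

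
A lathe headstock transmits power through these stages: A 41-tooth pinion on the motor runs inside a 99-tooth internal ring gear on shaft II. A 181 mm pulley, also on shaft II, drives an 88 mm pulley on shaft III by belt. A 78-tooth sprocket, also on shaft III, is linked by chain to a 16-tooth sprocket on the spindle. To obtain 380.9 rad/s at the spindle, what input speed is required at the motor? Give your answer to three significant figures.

91.7 rad/s

Overall ratio R = 2.4146 × 0.48619 × 0.20513 = 0.24081.
Required input speed = output speed × R = 380.9 × 0.24081 = 91.726 rad/s.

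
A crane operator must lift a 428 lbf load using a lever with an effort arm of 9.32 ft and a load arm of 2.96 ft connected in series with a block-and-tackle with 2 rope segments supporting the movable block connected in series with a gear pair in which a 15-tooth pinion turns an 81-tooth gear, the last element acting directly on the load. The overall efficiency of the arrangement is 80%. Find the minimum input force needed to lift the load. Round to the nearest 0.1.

15.7 lbf

Lever MA = effort arm / load arm = 9.32/2.96 = 3.1486.
Block-and-tackle MA = number of supporting rope parts = 2.
Gear pair MA = 81/15 = 5.4.
Combined ideal MA = 3.1486 × 2 × 5.4 = 34.005.
Actual MA = 34.005 × 0.80 = 27.204.
Effort = load / actual MA = 428 / 27.204 = 15.733 lbf.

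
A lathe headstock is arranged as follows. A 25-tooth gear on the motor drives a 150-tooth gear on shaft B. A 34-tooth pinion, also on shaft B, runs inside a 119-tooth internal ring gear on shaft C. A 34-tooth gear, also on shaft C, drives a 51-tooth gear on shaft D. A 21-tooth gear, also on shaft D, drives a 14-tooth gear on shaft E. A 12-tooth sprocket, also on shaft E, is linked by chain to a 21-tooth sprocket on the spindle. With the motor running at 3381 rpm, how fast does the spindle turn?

Gear mesh: ratio = 150/25 = 6, so shaft B turns at 3381 / 6 = 563.5 rpm.
Internal gear: ratio = 119/34 = 3.5, so shaft C turns at 563.5 / 3.5 = 161 rpm.
Gear mesh: ratio = 51/34 = 1.5, so shaft D turns at 161 / 1.5 = 107.33 rpm.
Gear mesh: ratio = 14/21 = 0.66667, so shaft E turns at 107.33 / 0.66667 = 161 rpm.
Chain: ratio = 21/12 = 1.75, so the spindle turns at 161 / 1.75 = 92 rpm.

92 rpm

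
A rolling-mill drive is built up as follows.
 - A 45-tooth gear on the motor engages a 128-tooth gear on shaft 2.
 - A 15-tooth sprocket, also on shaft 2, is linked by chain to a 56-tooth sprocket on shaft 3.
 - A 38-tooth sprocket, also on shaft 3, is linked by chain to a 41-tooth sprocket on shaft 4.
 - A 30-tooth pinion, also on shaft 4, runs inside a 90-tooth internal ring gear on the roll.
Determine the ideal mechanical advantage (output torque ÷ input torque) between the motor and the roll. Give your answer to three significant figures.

34.4

Each stage contributes driven/driver: gear mesh 128/45 = 2.8444, chain 56/15 = 3.7333, chain 41/38 = 1.0789, internal gear 90/30 = 3.
Overall: 2.8444 × 3.7333 × 1.0789 × 3 = 34.373.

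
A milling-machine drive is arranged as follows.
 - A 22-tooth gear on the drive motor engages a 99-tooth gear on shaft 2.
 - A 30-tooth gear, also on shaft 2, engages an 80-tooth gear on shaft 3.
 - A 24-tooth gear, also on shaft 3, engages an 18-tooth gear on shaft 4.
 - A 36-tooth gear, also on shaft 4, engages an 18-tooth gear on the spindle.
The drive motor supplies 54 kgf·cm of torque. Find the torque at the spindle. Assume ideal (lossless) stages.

gear mesh 99/22 = 4.5 → τ = 54·4.5 = 243 kgf·cm
gear mesh 80/30 = 2.6667 → τ = 243·2.6667 = 648 kgf·cm
gear mesh 18/24 = 0.75 → τ = 648·0.75 = 486 kgf·cm
gear mesh 18/36 = 0.5 → τ = 486·0.5 = 243 kgf·cm

243 kgf·cm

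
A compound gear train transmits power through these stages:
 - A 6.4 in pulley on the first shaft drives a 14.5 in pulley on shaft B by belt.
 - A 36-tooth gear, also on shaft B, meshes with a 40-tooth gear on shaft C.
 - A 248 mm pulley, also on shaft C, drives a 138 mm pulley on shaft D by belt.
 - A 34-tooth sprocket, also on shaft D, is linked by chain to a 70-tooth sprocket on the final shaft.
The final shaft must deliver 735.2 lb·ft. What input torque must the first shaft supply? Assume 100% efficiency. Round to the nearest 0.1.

Overall ratio R = 2.2656 × 1.1111 × 0.55645 × 2.0588 = 2.884.
Input torque = output torque / R = 735.2 / 2.884 = 254.93 lb·ft.

254.9 lb·ft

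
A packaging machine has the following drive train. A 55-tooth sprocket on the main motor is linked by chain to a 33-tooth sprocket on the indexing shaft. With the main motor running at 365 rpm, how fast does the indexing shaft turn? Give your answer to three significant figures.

chain 33/55 = 0.6 → 365/0.6 = 608.33 rpm

608 rpm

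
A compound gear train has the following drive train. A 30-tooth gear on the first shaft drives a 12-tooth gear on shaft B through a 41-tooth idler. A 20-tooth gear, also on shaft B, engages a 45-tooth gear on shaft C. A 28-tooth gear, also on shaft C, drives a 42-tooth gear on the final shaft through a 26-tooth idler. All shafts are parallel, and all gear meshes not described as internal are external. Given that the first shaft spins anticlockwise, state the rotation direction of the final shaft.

the first shaft → shaft B: driver → idler → driven is 2 external meshes, 2 reversals → CCW.
shaft B → shaft C: external mesh, 1 reversal → CW.
shaft C → the final shaft: driver → idler → driven is 2 external meshes, 2 reversals → CW.
5 reversals in total — an odd number — so the final shaft turns opposite to the first shaft.

clockwise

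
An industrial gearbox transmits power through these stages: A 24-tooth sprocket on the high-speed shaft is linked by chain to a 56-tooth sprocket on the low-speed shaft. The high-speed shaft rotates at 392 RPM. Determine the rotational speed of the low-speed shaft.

chain 56/24 = 2.3333 → 392/2.3333 = 168 RPM

168 RPM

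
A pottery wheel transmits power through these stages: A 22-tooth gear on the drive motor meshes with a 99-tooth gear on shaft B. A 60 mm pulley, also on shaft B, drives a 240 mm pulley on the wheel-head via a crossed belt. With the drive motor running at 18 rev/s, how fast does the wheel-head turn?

Gear mesh: ratio = 99/22 = 4.5, so shaft B turns at 18 / 4.5 = 4 rev/s.
Belt: ratio = 240/60 = 4, so the wheel-head turns at 4 / 4 = 1 rev/s.

1 rev/s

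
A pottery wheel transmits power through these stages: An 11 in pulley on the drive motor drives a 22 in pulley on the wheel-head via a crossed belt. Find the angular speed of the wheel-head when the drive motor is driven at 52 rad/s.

26 rad/s

the drive motor → the wheel-head (belt, 22/11): 52 ÷ 2 = 26 rad/s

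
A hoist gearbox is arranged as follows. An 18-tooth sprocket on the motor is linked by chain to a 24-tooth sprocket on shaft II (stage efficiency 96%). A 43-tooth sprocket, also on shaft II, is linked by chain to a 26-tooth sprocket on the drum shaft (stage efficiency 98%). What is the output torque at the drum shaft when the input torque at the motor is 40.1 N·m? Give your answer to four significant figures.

Chain: ratio = 24/18 = 1.3333; torque at shaft II = 40.1 × 1.3333 × 0.96 = 51.328 N·m.
Chain: ratio = 26/43 = 0.60465; torque at the drum shaft = 51.328 × 0.60465 × 0.98 = 30.415 N·m.

30.41 N·m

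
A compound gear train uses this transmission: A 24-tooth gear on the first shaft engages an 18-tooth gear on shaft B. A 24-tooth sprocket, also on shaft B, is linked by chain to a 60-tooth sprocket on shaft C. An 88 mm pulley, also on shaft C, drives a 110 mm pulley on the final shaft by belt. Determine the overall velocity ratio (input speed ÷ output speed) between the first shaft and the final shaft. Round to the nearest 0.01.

2.34

Each stage contributes driven/driver: gear mesh 18/24 = 0.75, chain 60/24 = 2.5, belt 110/88 = 1.25.
Overall: 0.75 × 2.5 × 1.25 = 2.3438.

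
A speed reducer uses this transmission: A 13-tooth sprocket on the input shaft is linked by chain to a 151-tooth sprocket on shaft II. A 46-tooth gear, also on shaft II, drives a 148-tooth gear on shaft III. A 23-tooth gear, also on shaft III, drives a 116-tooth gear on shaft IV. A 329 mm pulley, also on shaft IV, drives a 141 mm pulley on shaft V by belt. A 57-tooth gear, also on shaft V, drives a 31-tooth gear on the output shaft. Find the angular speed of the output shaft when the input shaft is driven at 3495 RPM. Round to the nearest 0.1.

79.6 RPM

Chain: ratio = 151/13 = 11.615, so shaft II turns at 3495 / 11.615 = 300.89 RPM.
Gear mesh: ratio = 148/46 = 3.2174, so shaft III turns at 300.89 / 3.2174 = 93.521 RPM.
Gear mesh: ratio = 116/23 = 5.0435, so shaft IV turns at 93.521 / 5.0435 = 18.543 RPM.
Belt: ratio = 141/329 = 0.42857, so shaft V turns at 18.543 / 0.42857 = 43.267 RPM.
Gear mesh: ratio = 31/57 = 0.54386, so the output shaft turns at 43.267 / 0.54386 = 79.555 RPM.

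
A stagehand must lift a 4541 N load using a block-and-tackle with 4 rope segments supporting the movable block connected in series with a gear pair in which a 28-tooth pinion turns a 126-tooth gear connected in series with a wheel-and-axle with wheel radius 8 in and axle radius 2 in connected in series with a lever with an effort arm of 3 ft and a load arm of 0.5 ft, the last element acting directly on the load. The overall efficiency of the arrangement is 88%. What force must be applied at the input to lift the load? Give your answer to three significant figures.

Block-and-tackle MA = number of supporting rope parts = 4.
Gear pair MA = 126/28 = 4.5.
Wheel-and-axle MA = R/r = 8/2 = 4.
Lever MA = effort arm / load arm = 3/0.5 = 6.
Combined ideal MA = 4 × 4.5 × 4 × 6 = 432.
Actual MA = 432 × 0.88 = 380.16.
Effort = load / actual MA = 4541 / 380.16 = 11.945 N.

11.9 N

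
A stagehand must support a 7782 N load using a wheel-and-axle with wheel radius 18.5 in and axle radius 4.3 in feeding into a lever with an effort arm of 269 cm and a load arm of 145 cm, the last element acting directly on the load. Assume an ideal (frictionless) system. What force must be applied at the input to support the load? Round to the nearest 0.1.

Wheel-and-axle MA = R/r = 18.5/4.3 = 4.3023.
Lever MA = effort arm / load arm = 269/145 = 1.8552.
Combined ideal MA = 4.3023 × 1.8552 = 7.9816.
Effort = load / MA = 7782 / 7.9816 = 975 N.

975.0 N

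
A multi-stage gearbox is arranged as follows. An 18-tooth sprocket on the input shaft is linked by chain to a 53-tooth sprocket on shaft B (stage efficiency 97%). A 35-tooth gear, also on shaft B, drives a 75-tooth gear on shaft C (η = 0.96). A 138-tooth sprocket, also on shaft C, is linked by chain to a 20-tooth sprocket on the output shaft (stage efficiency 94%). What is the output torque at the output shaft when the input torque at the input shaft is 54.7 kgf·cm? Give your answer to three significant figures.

chain 53/18 = 2.9444 → τ = 54.7·2.9444·0.97 = 156.23 kgf·cm
gear mesh 75/35 = 2.1429 → τ = 156.23·2.1429·0.96 = 321.39 kgf·cm
chain 20/138 = 0.14493 → τ = 321.39·0.14493·0.94 = 43.783 kgf·cm

43.8 kgf·cm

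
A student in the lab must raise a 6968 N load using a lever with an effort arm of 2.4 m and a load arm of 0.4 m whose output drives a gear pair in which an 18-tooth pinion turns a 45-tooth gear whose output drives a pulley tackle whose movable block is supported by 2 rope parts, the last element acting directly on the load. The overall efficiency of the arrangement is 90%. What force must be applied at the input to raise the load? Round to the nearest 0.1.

Lever MA = effort arm / load arm = 2.4/0.4 = 6.
Gear pair MA = 45/18 = 2.5.
Block-and-tackle MA = number of supporting rope parts = 2.
Combined ideal MA = 6 × 2.5 × 2 = 30.
Actual MA = 30 × 0.90 = 27.
Effort = load / actual MA = 6968 / 27 = 258.07 N.

258.1 N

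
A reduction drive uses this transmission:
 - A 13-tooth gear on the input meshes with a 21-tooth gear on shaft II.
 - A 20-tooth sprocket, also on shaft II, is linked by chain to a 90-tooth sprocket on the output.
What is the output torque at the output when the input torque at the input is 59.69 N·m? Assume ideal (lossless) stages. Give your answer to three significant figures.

Gear mesh: ratio = 21/13 = 1.6154; torque at shaft II = 59.69 × 1.6154 = 96.422 N·m.
Chain: ratio = 90/20 = 4.5; torque at the output = 96.422 × 4.5 = 433.9 N·m.

434 N·m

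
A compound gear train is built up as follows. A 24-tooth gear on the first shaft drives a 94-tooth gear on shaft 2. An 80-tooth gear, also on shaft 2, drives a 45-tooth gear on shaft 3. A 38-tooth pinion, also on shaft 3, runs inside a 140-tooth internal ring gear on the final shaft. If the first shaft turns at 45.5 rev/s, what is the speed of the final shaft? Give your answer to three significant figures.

the first shaft → shaft 2 (gear mesh, 94/24): 45.5 ÷ 3.9167 = 11.617 rev/s
shaft 2 → shaft 3 (gear mesh, 45/80): 11.617 ÷ 0.5625 = 20.652 rev/s
shaft 3 → the final shaft (internal gear, 140/38): 20.652 ÷ 3.6842 = 5.6057 rev/s

5.61 rev/s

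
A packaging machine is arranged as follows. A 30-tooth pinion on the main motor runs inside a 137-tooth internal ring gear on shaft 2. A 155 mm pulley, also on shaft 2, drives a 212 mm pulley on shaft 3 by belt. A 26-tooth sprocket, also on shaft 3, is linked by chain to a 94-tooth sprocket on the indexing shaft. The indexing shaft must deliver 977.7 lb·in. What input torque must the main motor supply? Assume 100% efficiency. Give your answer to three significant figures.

Overall ratio R = 4.5667 × 1.3677 × 3.6154 = 22.582.
Input torque = output torque / R = 977.7 / 22.582 = 43.296 lb·in.

43.3 lb·in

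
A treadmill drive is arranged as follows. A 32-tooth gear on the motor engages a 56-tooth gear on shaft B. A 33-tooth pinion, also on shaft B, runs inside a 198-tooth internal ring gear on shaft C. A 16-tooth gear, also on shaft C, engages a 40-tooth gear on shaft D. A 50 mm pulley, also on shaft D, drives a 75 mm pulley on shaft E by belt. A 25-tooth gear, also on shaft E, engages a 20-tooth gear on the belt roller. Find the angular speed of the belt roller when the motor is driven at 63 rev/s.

2 rev/s

Gear mesh: ratio = 56/32 = 1.75, so shaft B turns at 63 / 1.75 = 36 rev/s.
Internal gear: ratio = 198/33 = 6, so shaft C turns at 36 / 6 = 6 rev/s.
Gear mesh: ratio = 40/16 = 2.5, so shaft D turns at 6 / 2.5 = 2.4 rev/s.
Belt: ratio = 75/50 = 1.5, so shaft E turns at 2.4 / 1.5 = 1.6 rev/s.
Gear mesh: ratio = 20/25 = 0.8, so the belt roller turns at 1.6 / 0.8 = 2 rev/s.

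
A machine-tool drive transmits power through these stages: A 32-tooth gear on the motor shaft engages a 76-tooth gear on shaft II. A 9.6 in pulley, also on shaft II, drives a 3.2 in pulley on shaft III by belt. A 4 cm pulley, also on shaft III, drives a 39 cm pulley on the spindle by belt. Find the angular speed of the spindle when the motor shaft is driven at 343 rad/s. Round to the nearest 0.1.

the motor shaft → shaft II (gear mesh, 76/32): 343 ÷ 2.375 = 144.42 rad/s
shaft II → shaft III (belt, 3.2/9.6): 144.42 ÷ 0.33333 = 433.26 rad/s
shaft III → the spindle (belt, 39/4): 433.26 ÷ 9.75 = 44.437 rad/s

44.4 rad/s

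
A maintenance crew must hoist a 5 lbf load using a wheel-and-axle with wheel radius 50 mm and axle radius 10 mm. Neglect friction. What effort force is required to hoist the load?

1 lbf

Wheel-and-axle MA = R/r = 50/10 = 5.
Effort = load / MA = 5 / 5 = 1 lbf.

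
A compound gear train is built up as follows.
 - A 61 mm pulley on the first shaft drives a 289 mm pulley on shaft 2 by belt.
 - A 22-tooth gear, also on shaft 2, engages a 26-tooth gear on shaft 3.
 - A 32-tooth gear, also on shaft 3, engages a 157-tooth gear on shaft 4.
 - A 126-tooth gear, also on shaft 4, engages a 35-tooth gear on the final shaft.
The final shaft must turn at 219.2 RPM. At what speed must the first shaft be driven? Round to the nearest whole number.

1673 RPM

Overall ratio R = 4.7377 × 1.1818 × 4.9062 × 0.27778 = 7.6307.
Required input speed = output speed × R = 219.2 × 7.6307 = 1672.7 RPM.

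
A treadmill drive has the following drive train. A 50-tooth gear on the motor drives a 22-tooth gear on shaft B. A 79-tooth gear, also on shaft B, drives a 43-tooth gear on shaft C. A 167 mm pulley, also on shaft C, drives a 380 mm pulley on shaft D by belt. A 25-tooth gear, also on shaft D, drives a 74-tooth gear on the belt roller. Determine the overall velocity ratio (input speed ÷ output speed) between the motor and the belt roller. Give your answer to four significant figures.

Each stage contributes driven/driver: gear mesh 22/50 = 0.44, gear mesh 43/79 = 0.5443, belt 380/167 = 2.2754, gear mesh 74/25 = 2.96.
Overall: 0.44 × 0.5443 × 2.2754 × 2.96 = 1.6131.

1.613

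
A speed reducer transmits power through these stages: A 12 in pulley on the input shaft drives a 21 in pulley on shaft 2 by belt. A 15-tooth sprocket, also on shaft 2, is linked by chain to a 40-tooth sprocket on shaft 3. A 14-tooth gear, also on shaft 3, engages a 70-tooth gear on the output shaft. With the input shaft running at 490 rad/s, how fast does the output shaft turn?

belt 21/12 = 1.75 → 490/1.75 = 280 rad/s
chain 40/15 = 2.6667 → 280/2.6667 = 105 rad/s
gear mesh 70/14 = 5 → 105/5 = 21 rad/s

21 rad/s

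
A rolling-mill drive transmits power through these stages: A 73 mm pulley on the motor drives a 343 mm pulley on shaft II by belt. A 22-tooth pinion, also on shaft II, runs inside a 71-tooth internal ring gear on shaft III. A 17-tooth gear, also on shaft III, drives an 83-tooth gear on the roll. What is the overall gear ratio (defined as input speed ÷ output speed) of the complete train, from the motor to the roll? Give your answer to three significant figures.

Each stage contributes driven/driver: belt 343/73 = 4.6986, internal gear 71/22 = 3.2273, gear mesh 83/17 = 4.8824.
Overall: 4.6986 × 3.2273 × 4.8824 = 74.035.

74.0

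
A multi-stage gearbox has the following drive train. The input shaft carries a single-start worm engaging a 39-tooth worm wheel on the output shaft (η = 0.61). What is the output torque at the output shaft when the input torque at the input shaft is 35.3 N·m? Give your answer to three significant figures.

840 N·m

Worm: ratio = 39/1 = 39; torque at the output shaft = 35.3 × 39 × 0.61 = 839.79 N·m.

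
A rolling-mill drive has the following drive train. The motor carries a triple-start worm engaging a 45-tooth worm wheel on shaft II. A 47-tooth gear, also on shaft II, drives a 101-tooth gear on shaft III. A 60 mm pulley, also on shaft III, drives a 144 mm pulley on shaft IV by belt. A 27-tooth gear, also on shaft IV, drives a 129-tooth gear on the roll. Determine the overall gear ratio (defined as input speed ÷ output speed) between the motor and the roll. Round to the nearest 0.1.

Each stage contributes driven/driver: worm 45/3 = 15, gear mesh 101/47 = 2.1489, belt 144/60 = 2.4, gear mesh 129/27 = 4.7778.
Overall: 15 × 2.1489 × 2.4 × 4.7778 = 369.62.

369.6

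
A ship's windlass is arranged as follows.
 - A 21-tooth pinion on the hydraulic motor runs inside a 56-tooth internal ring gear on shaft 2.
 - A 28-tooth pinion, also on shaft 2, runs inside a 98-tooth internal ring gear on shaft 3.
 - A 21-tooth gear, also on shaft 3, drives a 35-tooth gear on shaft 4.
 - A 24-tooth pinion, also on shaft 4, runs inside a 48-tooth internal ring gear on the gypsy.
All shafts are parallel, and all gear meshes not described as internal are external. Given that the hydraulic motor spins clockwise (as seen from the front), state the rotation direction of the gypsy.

anticlockwise

the hydraulic motor → shaft 2: internal mesh, same direction → CW.
shaft 2 → shaft 3: internal mesh, same direction → CW.
shaft 3 → shaft 4: external mesh, 1 reversal → CCW.
shaft 4 → the gypsy: internal mesh, same direction → CCW.
1 reversal in total — an odd number — so the gypsy turns opposite to the hydraulic motor.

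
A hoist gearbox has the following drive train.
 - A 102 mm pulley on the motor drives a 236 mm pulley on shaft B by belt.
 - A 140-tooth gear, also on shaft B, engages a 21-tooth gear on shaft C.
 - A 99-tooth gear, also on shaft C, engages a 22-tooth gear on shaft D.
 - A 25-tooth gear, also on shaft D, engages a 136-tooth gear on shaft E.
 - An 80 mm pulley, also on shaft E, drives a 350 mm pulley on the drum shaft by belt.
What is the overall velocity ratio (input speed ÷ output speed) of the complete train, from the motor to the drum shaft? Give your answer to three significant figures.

1.84

Each stage contributes driven/driver: belt 236/102 = 2.3137, gear mesh 21/140 = 0.15, gear mesh 22/99 = 0.22222, gear mesh 136/25 = 5.44, belt 350/80 = 4.375.
Overall: 2.3137 × 0.15 × 0.22222 × 5.44 × 4.375 = 1.8356.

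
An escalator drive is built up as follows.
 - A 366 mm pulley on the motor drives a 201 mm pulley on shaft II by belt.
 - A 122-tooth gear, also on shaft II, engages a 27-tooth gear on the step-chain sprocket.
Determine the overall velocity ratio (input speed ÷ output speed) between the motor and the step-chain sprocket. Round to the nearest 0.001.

0.122

Each stage contributes driven/driver: belt 201/366 = 0.54918, gear mesh 27/122 = 0.22131.
Overall: 0.54918 × 0.22131 = 0.12154.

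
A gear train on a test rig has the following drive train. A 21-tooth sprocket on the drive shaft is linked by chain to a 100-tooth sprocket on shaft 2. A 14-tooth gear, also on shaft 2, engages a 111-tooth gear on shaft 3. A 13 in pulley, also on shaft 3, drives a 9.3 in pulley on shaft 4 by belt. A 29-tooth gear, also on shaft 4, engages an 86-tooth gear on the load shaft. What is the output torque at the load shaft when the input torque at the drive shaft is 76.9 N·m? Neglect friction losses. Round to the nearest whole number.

6159 N·m

chain 100/21 = 4.7619 → τ = 76.9·4.7619 = 366.19 N·m
gear mesh 111/14 = 7.9286 → τ = 366.19·7.9286 = 2903.4 N·m
belt 9.3/13 = 0.71538 → τ = 2903.4·0.71538 = 2077 N·m
gear mesh 86/29 = 2.9655 → τ = 2077·2.9655 = 6159.5 N·m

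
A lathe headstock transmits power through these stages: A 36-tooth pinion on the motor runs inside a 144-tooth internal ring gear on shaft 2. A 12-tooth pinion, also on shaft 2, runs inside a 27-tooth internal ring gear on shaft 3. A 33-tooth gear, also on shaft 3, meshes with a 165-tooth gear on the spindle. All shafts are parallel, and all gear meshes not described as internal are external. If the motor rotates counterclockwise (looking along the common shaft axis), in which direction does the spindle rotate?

the motor → shaft 2: internal mesh, same direction → CCW.
shaft 2 → shaft 3: internal mesh, same direction → CCW.
shaft 3 → the spindle: external mesh, 1 reversal → CW.
1 reversal in total — an odd number — so the spindle turns opposite to the motor.

clockwise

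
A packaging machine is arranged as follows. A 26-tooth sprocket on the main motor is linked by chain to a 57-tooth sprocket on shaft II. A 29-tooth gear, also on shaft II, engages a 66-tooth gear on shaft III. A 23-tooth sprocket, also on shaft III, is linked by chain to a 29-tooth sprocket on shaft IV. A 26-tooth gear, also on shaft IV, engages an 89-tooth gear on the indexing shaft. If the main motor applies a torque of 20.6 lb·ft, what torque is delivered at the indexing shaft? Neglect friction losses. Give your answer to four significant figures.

After the chain (57/26): 20.6 × 2.1923 = 45.162 lb·ft
After the gear mesh (66/29): 45.162 × 2.2759 = 102.78 lb·ft
After the chain (29/23): 102.78 × 1.2609 = 129.59 lb·ft
After the gear mesh (89/26): 129.59 × 3.4231 = 443.61 lb·ft

443.6 lb·ft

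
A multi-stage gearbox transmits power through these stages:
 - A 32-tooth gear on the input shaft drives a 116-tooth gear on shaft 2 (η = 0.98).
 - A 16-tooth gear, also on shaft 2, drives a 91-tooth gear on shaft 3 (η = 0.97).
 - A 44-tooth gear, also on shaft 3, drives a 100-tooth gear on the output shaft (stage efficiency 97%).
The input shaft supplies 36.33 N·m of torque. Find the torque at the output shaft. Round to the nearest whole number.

1570 N·m

gear mesh 116/32 = 3.625 → τ = 36.33·3.625·0.98 = 129.06 N·m
gear mesh 91/16 = 5.6875 → τ = 129.06·5.6875·0.97 = 712.02 N·m
gear mesh 100/44 = 2.2727 → τ = 712.02·2.2727·0.97 = 1569.7 N·m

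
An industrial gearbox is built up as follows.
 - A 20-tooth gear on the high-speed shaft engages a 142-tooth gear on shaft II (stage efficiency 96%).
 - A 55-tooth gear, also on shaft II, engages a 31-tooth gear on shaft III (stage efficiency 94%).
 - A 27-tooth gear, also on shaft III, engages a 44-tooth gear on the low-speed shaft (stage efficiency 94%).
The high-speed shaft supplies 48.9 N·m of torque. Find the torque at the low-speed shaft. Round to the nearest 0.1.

270.5 N·m

Gear mesh: ratio = 142/20 = 7.1; torque at shaft II = 48.9 × 7.1 × 0.96 = 333.3 N·m.
Gear mesh: ratio = 31/55 = 0.56364; torque at shaft III = 333.3 × 0.56364 × 0.94 = 176.59 N·m.
Gear mesh: ratio = 44/27 = 1.6296; torque at the low-speed shaft = 176.59 × 1.6296 × 0.94 = 270.51 N·m.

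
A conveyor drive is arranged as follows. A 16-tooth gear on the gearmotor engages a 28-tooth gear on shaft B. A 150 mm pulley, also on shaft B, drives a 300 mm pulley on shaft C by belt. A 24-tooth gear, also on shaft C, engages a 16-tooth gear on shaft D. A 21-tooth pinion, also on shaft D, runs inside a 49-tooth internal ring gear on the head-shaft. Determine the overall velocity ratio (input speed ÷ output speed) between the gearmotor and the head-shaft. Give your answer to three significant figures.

5.44

Each stage contributes driven/driver: gear mesh 28/16 = 1.75, belt 300/150 = 2, gear mesh 16/24 = 0.66667, internal gear 49/21 = 2.3333.
Overall: 1.75 × 2 × 0.66667 × 2.3333 = 5.4444.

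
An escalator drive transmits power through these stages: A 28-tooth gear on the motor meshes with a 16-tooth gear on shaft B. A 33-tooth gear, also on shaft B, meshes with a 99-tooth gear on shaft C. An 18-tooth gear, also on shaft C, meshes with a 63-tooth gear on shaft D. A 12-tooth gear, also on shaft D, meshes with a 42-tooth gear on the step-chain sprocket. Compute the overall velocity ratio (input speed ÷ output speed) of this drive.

21

Each stage contributes driven/driver: gear mesh 16/28 = 0.57143, gear mesh 99/33 = 3, gear mesh 63/18 = 3.5, gear mesh 42/12 = 3.5.
Overall: 0.57143 × 3 × 3.5 × 3.5 = 21.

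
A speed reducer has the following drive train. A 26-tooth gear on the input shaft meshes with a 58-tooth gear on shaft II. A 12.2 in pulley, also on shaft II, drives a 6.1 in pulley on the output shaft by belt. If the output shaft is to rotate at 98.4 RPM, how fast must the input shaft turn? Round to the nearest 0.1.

109.8 RPM

Overall ratio R = 2.2308 × 0.5 = 1.1154.
Required input speed = output speed × R = 98.4 × 1.1154 = 109.75 RPM.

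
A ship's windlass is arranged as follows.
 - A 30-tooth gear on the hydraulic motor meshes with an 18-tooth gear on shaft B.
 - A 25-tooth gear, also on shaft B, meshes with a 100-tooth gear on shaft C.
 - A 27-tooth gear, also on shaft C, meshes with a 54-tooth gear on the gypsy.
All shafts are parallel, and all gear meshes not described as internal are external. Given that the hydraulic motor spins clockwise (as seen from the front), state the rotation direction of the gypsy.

the hydraulic motor → shaft B: external mesh, 1 reversal → CCW.
shaft B → shaft C: external mesh, 1 reversal → CW.
shaft C → the gypsy: external mesh, 1 reversal → CCW.
3 reversals in total — an odd number — so the gypsy turns opposite to the hydraulic motor.

counterclockwise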